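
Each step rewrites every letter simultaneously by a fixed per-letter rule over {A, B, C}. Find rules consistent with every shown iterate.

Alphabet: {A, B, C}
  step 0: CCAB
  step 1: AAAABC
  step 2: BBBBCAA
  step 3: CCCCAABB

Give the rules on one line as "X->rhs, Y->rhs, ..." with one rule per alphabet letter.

A->B, B->C, C->AA

  step 2 ⇒ step 3: BBBBCAA ⇒ C·C·C·C·AA·B·B
    A ↦ B
    B ↦ C
    C ↦ AA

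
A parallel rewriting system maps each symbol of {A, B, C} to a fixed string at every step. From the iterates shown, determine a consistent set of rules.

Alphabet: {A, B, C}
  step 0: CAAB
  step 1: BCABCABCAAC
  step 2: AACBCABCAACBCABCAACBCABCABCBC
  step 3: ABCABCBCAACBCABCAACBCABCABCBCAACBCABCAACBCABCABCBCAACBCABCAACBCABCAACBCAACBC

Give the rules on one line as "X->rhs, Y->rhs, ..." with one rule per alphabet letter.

A->ABC, B->AAC, C->BC

  step 2 ⇒ step 3: AACBCABCAACBCABCAACBCABCABCBC ⇒ ABC·ABC·BC·AAC·BC·ABC·AAC·BC·ABC·ABC·BC·AAC·BC·ABC·AAC·BC·ABC·ABC·BC·AAC·BC·ABC·AAC·BC·ABC·AAC·BC·AAC·BC
    A ↦ ABC
    B ↦ AAC
    C ↦ BC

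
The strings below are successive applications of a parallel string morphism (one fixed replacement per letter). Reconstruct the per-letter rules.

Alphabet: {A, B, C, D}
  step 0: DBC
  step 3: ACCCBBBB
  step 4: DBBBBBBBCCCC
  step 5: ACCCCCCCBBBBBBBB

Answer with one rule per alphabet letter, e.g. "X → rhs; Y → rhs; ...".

  step 4 ⇒ step 5: DBBBBBBBCCCC ⇒ A·C·C·C·C·C·C·C·BB·BB·BB·BB
    B ↦ C
    C ↦ BB
    D ↦ A
  step 3 ⇒ step 4: ACCCBBBB ⇒ DB·BB·BB·BB·C·C·C·C
    A ↦ DB

A->DB, B->C, C->BB, D->A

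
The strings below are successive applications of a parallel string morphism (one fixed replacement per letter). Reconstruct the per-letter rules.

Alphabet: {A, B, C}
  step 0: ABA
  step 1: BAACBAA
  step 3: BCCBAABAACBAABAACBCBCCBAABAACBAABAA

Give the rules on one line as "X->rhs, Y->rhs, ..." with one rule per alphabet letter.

A->BAA, B->C, C->BC

  step 0 ⇒ step 1: ABA ⇒ BAA·C·BAA
    A ↦ BAA
    B ↦ C
    C ↦ BC  (constrained at step 1)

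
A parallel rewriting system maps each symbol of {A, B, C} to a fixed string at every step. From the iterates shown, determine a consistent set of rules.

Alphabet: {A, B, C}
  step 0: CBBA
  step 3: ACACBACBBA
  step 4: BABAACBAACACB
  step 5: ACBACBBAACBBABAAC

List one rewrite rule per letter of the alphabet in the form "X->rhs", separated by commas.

  step 4 ⇒ step 5: BABAACBAACACB ⇒ AC·B·AC·B·B·A·AC·B·B·A·B·A·AC
    A ↦ B
    B ↦ AC
    C ↦ A

A->B, B->AC, C->A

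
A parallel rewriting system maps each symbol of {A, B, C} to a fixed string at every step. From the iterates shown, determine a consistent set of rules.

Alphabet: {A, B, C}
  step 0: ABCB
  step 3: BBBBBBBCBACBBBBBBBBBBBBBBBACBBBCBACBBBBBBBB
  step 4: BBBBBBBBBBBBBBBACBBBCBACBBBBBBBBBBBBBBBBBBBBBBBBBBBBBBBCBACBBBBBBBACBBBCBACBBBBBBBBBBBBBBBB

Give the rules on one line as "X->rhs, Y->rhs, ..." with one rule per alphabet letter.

A->BC, B->BB, C->BAC

  step 3 ⇒ step 4: BBBBBBBCBACBBBBBBBBBBBBBBBACBBBCBACBBBBBBBB ⇒ BB·BB·BB·BB·BB·BB·BB·BAC·BB·BC·BAC·BB·BB·BB·BB·BB·BB·BB·BB·BB·BB·BB·BB·BB·BB·BB·BC·BAC·BB·BB·BB·BAC·BB·BC·BAC·BB·BB·BB·BB·BB·BB·BB·BB
    A ↦ BC
    B ↦ BB
    C ↦ BAC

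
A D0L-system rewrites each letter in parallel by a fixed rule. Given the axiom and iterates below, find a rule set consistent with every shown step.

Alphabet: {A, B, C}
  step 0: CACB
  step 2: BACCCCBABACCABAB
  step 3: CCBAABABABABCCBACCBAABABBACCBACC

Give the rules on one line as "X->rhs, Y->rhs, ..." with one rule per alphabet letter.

A->BA, B->CC, C->AB

  step 2 ⇒ step 3: BACCCCBABACCABAB ⇒ CC·BA·AB·AB·AB·AB·CC·BA·CC·BA·AB·AB·BA·CC·BA·CC
    A ↦ BA
    B ↦ CC
    C ↦ AB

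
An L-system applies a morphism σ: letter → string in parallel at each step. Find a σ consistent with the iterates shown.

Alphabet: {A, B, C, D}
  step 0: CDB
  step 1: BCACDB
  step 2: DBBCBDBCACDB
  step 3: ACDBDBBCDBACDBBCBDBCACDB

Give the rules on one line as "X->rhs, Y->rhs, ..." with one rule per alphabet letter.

  step 2 ⇒ step 3: DBBCBDBCACDB ⇒ AC·DB·DB·BC·DB·AC·DB·BC·BD·BC·AC·DB
    A ↦ BD
    B ↦ DB
    C ↦ BC
    D ↦ AC

A->BD, B->DB, C->BC, D->AC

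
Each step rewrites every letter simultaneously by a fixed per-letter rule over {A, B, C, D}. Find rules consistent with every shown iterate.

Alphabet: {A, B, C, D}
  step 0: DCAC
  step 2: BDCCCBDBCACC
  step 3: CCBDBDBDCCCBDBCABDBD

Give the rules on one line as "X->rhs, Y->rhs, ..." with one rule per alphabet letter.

  step 2 ⇒ step 3: BDCCCBDBCACC ⇒ C·C·BD·BD·BD·C·C·C·BD·BCA·BD·BD
    A ↦ BCA
    B ↦ C
    C ↦ BD
    D ↦ C

A->BCA, B->C, C->BD, D->C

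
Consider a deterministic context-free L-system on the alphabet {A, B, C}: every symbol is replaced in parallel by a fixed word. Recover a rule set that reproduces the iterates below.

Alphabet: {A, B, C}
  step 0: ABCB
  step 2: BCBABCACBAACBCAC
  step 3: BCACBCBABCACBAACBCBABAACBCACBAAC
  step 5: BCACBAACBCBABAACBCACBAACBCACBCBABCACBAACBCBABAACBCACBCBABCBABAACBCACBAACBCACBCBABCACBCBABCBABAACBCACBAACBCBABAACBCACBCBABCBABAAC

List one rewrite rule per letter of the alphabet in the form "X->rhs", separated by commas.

A->BA, B->BC, C->AC

  step 2 ⇒ step 3: BCBABCACBAACBCAC ⇒ BC·AC·BC·BA·BC·AC·BA·AC·BC·BA·BA·AC·BC·AC·BA·AC
    A ↦ BA
    B ↦ BC
    C ↦ AC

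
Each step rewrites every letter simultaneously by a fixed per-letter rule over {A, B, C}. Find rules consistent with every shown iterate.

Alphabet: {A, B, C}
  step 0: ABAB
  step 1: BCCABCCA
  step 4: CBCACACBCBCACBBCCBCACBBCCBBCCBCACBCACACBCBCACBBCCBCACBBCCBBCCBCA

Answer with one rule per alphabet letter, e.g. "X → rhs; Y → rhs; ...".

A->BC, B->CA, C->CB

  step 0 ⇒ step 1: ABAB ⇒ BC·CA·BC·CA
    A ↦ BC
    B ↦ CA
    C ↦ CB  (constrained at step 1)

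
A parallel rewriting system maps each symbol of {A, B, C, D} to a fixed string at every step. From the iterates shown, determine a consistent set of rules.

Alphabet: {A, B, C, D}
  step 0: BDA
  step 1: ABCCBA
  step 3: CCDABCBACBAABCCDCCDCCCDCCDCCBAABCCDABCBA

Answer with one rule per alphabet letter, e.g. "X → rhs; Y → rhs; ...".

A->CBA, B->AB, C->CCD, D->C

  step 0 ⇒ step 1: BDA ⇒ AB·C·CBA
    A ↦ CBA
    B ↦ AB
    D ↦ C
    C ↦ CCD  (constrained at step 1)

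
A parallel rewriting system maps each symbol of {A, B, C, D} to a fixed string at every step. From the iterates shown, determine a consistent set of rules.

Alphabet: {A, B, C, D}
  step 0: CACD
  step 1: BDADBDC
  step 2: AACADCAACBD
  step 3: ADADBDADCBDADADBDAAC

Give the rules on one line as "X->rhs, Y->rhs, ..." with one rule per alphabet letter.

A->AD, B->AA, C->BD, D->C

  step 2 ⇒ step 3: AACADCAACBD ⇒ AD·AD·BD·AD·C·BD·AD·AD·BD·AA·C
    A ↦ AD
    B ↦ AA
    C ↦ BD
    D ↦ C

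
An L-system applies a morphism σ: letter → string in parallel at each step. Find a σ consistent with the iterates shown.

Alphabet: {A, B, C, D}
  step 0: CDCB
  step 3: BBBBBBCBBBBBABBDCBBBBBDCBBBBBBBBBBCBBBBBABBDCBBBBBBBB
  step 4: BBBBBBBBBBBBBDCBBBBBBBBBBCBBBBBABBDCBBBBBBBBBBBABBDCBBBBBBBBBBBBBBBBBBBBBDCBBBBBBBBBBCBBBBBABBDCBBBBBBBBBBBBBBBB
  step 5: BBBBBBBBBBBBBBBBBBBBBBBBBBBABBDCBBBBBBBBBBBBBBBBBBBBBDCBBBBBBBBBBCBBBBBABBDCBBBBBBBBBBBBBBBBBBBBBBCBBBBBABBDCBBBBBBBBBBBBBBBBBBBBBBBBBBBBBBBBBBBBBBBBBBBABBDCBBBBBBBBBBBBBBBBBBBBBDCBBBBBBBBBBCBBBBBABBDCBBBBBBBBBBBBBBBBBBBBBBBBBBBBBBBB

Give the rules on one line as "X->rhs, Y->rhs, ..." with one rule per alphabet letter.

  step 4 ⇒ step 5: BBBBBBBBBBBBBDCBBBBBBBBBBCBBBBBABBDCBBBBBBBBBBBABBDCBBBBBBBBBBBBBBBBBBBBBDCBBBBBBBBBBCBBBBBABBDCBBBBBBBBBBBBBBBB ⇒ BB·BB·BB·BB·BB·BB·BB·BB·BB·BB·BB·BB·BB·BAB·BDC·BB·BB·BB·BB·BB·BB·BB·BB·BB·BB·BDC·BB·BB·BB·BB·BB·C·BB·BB·BAB·BDC·BB·BB·BB·BB·BB·BB·BB·BB·BB·BB·BB·C·BB·BB·BAB·BDC·BB·BB·BB·BB·BB·BB·BB·BB·BB·BB·BB·BB·BB·BB·BB·BB·BB·BB·BB·BB·BB·BAB·BDC·BB·BB·BB·BB·BB·BB·BB·BB·BB·BB·BDC·BB·BB·BB·BB·BB·C·BB·BB·BAB·BDC·BB·BB·BB·BB·BB·BB·BB·BB·BB·BB·BB·BB·BB·BB·BB·BB
    A ↦ C
    B ↦ BB
    C ↦ BDC
    D ↦ BAB

A->C, B->BB, C->BDC, D->BAB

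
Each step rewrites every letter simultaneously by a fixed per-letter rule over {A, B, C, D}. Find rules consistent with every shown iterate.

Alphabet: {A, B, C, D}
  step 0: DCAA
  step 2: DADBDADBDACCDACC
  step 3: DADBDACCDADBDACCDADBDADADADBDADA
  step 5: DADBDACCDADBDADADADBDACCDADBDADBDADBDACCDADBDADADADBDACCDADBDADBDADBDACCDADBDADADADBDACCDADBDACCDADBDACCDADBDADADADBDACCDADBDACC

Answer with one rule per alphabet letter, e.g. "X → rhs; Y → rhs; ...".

A->DB, B->CC, C->DA, D->DA

  step 2 ⇒ step 3: DADBDADBDACCDACC ⇒ DA·DB·DA·CC·DA·DB·DA·CC·DA·DB·DA·DA·DA·DB·DA·DA
    A ↦ DB
    B ↦ CC
    C ↦ DA
    D ↦ DA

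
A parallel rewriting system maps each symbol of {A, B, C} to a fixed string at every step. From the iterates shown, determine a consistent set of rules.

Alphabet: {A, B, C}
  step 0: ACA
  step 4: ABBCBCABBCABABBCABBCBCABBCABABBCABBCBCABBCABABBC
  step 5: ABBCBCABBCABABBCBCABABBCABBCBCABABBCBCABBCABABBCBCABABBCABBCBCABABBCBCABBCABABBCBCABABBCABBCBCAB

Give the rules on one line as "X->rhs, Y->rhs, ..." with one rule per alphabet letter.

A->AB, B->BC, C->AB

  step 4 ⇒ step 5: ABBCBCABBCABABBCABBCBCABBCABABBCABBCBCABBCABABBC ⇒ AB·BC·BC·AB·BC·AB·AB·BC·BC·AB·AB·BC·AB·BC·BC·AB·AB·BC·BC·AB·BC·AB·AB·BC·BC·AB·AB·BC·AB·BC·BC·AB·AB·BC·BC·AB·BC·AB·AB·BC·BC·AB·AB·BC·AB·BC·BC·AB
    A ↦ AB
    B ↦ BC
    C ↦ AB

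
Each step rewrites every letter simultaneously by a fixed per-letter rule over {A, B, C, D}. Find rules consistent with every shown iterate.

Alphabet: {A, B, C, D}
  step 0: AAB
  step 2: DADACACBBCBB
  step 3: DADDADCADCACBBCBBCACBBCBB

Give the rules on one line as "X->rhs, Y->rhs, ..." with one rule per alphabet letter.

  step 2 ⇒ step 3: DADACACBBCBB ⇒ DA·D·DA·D·CA·D·CA·CBB·CBB·CA·CBB·CBB
    A ↦ D
    B ↦ CBB
    C ↦ CA
    D ↦ DA

A->D, B->CBB, C->CA, D->DA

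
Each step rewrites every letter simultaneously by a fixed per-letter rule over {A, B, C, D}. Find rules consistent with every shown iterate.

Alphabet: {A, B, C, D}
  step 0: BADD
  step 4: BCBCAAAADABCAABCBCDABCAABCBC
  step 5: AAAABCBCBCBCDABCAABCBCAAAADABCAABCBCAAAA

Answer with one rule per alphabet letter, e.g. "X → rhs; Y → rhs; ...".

A->BC, B->A, C->A, D->DA

  step 4 ⇒ step 5: BCBCAAAADABCAABCBCDABCAABCBC ⇒ A·A·A·A·BC·BC·BC·BC·DA·BC·A·A·BC·BC·A·A·A·A·DA·BC·A·A·BC·BC·A·A·A·A
    A ↦ BC
    B ↦ A
    C ↦ A
    D ↦ DA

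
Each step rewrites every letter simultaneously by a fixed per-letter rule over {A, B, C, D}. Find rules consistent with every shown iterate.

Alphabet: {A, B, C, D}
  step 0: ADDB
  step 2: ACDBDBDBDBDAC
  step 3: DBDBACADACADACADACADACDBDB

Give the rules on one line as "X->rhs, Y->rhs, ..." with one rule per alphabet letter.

  step 2 ⇒ step 3: ACDBDBDBDBDAC ⇒ D·BDB·AC·AD·AC·AD·AC·AD·AC·AD·AC·D·BDB
    A ↦ D
    B ↦ AD
    C ↦ BDB
    D ↦ AC

A->D, B->AD, C->BDB, D->AC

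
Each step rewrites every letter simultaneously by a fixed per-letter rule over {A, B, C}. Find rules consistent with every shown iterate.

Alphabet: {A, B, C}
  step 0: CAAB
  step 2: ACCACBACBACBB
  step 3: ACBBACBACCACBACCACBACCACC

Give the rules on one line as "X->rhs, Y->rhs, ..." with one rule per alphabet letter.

A->AC, B->ACC, C->B

  step 2 ⇒ step 3: ACCACBACBACBB ⇒ AC·B·B·AC·B·ACC·AC·B·ACC·AC·B·ACC·ACC
    A ↦ AC
    B ↦ ACC
    C ↦ B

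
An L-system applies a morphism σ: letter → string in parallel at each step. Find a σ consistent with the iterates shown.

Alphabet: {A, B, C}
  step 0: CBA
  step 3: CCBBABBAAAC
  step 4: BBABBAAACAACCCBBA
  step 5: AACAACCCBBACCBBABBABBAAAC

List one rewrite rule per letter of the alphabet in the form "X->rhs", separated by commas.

  step 4 ⇒ step 5: BBABBAAACAACCCBBA ⇒ A·A·C·A·A·C·C·C·BBA·C·C·BBA·BBA·BBA·A·A·C
    A ↦ C
    B ↦ A
    C ↦ BBA

A->C, B->A, C->BBA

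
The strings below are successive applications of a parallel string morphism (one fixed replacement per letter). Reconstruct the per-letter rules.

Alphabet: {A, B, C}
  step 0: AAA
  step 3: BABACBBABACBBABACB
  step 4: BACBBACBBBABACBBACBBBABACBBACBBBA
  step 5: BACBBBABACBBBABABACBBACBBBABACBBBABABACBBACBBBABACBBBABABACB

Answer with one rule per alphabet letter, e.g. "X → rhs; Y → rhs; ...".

  step 4 ⇒ step 5: BACBBACBBBABACBBACBBBABACBBACBBBA ⇒ BA·CB·B·BA·BA·CB·B·BA·BA·BA·CB·BA·CB·B·BA·BA·CB·B·BA·BA·BA·CB·BA·CB·B·BA·BA·CB·B·BA·BA·BA·CB
    A ↦ CB
    B ↦ BA
    C ↦ B

A->CB, B->BA, C->B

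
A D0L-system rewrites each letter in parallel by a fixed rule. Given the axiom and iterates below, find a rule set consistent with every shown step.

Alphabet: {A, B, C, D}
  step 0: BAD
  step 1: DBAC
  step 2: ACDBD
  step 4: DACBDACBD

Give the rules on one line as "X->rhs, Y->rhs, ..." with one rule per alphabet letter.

A->B, B->D, C->D, D->AC

  step 1 ⇒ step 2: DBAC ⇒ AC·D·B·D
    A ↦ B
    B ↦ D
    C ↦ D
    D ↦ AC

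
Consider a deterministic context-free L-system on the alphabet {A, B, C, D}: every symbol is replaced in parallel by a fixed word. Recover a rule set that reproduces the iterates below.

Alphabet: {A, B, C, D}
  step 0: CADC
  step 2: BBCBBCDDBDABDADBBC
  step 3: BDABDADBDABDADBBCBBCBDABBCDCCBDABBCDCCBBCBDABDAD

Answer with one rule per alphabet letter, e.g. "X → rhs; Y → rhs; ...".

  step 2 ⇒ step 3: BBCBBCDDBDABDADBBC ⇒ BDA·BDA·D·BDA·BDA·D·BBC·BBC·BDA·BBC·DCC·BDA·BBC·DCC·BBC·BDA·BDA·D
    A ↦ DCC
    B ↦ BDA
    C ↦ D
    D ↦ BBC

A->DCC, B->BDA, C->D, D->BBC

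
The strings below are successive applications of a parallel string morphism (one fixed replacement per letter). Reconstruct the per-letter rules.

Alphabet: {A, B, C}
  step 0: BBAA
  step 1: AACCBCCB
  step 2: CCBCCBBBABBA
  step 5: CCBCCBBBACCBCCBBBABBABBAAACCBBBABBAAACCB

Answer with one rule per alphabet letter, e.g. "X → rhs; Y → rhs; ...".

  step 1 ⇒ step 2: AACCBCCB ⇒ CCB·CCB·B·B·A·B·B·A
    A ↦ CCB
    B ↦ A
    C ↦ B

A->CCB, B->A, C->B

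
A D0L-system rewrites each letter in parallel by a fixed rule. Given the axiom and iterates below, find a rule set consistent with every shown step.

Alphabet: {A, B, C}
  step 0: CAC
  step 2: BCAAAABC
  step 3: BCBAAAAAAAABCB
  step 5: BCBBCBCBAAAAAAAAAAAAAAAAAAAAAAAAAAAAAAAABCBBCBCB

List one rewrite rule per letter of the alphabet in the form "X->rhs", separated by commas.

  step 2 ⇒ step 3: BCAAAABC ⇒ BC·B·AA·AA·AA·AA·BC·B
    A ↦ AA
    B ↦ BC
    C ↦ B

A->AA, B->BC, C->B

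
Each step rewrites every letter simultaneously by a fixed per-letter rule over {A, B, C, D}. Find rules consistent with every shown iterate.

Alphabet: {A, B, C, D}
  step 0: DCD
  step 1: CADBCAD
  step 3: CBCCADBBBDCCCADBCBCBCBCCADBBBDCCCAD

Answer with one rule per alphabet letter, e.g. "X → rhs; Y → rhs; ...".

A->DCC, B->CBC, C->B, D->CAD

  step 0 ⇒ step 1: DCD ⇒ CAD·B·CAD
    C ↦ B
    D ↦ CAD
    A ↦ DCC  (constrained at step 1)
    B ↦ CBC  (constrained at step 1)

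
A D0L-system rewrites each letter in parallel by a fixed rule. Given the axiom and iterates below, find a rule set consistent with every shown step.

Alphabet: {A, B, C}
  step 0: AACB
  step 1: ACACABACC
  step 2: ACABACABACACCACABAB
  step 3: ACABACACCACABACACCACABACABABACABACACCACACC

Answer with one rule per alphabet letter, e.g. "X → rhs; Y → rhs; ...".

A->AC, B->ACC, C->AB

  step 2 ⇒ step 3: ACABACABACACCACABAB ⇒ AC·AB·AC·ACC·AC·AB·AC·ACC·AC·AB·AC·AB·AB·AC·AB·AC·ACC·AC·ACC
    A ↦ AC
    B ↦ ACC
    C ↦ AB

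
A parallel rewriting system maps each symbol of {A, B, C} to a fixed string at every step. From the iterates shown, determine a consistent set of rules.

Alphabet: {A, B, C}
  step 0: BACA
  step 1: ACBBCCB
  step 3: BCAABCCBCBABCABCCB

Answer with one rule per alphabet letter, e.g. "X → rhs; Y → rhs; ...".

A->CB, B->A, C->BC

  step 0 ⇒ step 1: BACA ⇒ A·CB·BC·CB
    A ↦ CB
    B ↦ A
    C ↦ BC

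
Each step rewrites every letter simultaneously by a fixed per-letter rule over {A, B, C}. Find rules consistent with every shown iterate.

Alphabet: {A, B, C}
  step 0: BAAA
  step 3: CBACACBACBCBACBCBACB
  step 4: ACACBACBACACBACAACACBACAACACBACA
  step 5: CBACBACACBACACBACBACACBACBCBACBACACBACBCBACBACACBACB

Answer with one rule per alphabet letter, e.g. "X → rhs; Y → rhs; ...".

  step 4 ⇒ step 5: ACACBACBACACBACAACACBACAACACBACA ⇒ CB·A·CB·A·CA·CB·A·CA·CB·A·CB·A·CA·CB·A·CB·CB·A·CB·A·CA·CB·A·CB·CB·A·CB·A·CA·CB·A·CB
    A ↦ CB
    B ↦ CA
    C ↦ A

A->CB, B->CA, C->A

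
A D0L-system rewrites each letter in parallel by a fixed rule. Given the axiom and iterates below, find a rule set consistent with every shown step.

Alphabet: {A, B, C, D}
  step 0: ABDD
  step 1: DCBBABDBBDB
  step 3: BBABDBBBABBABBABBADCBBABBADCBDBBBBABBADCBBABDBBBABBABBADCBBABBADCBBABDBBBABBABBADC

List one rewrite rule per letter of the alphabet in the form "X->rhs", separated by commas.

  step 0 ⇒ step 1: ABDD ⇒ DC·BBA·BDB·BDB
    A ↦ DC
    B ↦ BBA
    D ↦ BDB
    C ↦ B  (constrained at step 1)

A->DC, B->BBA, C->B, D->BDB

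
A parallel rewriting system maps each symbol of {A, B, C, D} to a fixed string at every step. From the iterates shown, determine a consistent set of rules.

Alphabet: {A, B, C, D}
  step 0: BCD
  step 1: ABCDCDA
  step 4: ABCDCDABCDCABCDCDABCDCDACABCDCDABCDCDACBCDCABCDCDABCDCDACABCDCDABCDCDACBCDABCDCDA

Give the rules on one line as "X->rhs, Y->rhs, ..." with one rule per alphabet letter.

  step 0 ⇒ step 1: BCD ⇒ A·BCD·CDA
    B ↦ A
    C ↦ BCD
    D ↦ CDA
    A ↦ C  (constrained at step 1)

A->C, B->A, C->BCD, D->CDA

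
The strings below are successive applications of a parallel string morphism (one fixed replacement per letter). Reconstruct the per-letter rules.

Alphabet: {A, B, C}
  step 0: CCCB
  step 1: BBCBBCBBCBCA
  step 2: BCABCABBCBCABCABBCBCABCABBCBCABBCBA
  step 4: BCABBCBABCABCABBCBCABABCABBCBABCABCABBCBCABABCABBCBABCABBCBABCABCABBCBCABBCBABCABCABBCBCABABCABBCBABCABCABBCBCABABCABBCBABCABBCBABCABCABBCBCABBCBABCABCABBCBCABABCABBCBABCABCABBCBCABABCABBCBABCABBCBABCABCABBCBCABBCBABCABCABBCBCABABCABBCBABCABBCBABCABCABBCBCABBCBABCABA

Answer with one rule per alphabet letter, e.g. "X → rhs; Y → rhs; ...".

A->BA, B->BCA, C->BBC

  step 1 ⇒ step 2: BBCBBCBBCBCA ⇒ BCA·BCA·BBC·BCA·BCA·BBC·BCA·BCA·BBC·BCA·BBC·BA
    A ↦ BA
    B ↦ BCA
    C ↦ BBC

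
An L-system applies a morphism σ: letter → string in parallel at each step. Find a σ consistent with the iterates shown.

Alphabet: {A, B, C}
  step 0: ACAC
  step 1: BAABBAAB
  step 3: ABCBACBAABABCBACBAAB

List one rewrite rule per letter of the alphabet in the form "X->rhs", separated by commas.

A->BA, B->C, C->AB

  step 0 ⇒ step 1: ACAC ⇒ BA·AB·BA·AB
    A ↦ BA
    C ↦ AB
    B ↦ C  (constrained at step 1)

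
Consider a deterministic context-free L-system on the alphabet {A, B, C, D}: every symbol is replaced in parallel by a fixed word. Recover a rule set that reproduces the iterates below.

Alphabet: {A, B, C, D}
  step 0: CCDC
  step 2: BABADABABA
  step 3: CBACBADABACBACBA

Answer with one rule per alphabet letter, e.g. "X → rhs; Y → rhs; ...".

A->BA, B->C, C->A, D->DA

  step 2 ⇒ step 3: BABADABABA ⇒ C·BA·C·BA·DA·BA·C·BA·C·BA
    A ↦ BA
    B ↦ C
    D ↦ DA
    C ↦ A  (constrained at step 0)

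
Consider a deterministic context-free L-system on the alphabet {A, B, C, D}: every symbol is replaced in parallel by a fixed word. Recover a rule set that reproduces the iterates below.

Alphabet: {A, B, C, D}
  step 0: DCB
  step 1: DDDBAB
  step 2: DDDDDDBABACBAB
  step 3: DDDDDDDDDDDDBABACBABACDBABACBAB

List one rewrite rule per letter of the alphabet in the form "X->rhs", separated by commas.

  step 2 ⇒ step 3: DDDDDDBABACBAB ⇒ DD·DD·DD·DD·DD·DD·BAB·AC·BAB·AC·D·BAB·AC·BAB
    A ↦ AC
    B ↦ BAB
    C ↦ D
    D ↦ DD

A->AC, B->BAB, C->D, D->DD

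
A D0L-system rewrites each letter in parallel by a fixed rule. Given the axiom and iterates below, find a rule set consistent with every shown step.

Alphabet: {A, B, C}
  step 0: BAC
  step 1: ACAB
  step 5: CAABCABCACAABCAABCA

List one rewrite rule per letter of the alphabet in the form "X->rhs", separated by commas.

A->CA, B->A, C->B

  step 0 ⇒ step 1: BAC ⇒ A·CA·B
    A ↦ CA
    B ↦ A
    C ↦ B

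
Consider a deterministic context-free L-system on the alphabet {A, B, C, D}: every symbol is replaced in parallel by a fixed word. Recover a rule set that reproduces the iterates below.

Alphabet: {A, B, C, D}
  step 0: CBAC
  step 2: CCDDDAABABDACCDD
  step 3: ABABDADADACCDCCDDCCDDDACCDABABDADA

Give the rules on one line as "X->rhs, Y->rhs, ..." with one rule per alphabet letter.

  step 2 ⇒ step 3: CCDDDAABABDACCDD ⇒ AB·AB·DA·DA·DA·CCD·CCD·D·CCD·D·DA·CCD·AB·AB·DA·DA
    A ↦ CCD
    B ↦ D
    C ↦ AB
    D ↦ DA

A->CCD, B->D, C->AB, D->DA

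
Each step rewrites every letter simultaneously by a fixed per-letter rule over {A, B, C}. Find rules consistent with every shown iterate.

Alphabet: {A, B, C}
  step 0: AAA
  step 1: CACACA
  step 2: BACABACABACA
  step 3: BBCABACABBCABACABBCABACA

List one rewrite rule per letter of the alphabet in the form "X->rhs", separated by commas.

  step 2 ⇒ step 3: BACABACABACA ⇒ BB·CA·BA·CA·BB·CA·BA·CA·BB·CA·BA·CA
    A ↦ CA
    B ↦ BB
    C ↦ BA

A->CA, B->BB, C->BA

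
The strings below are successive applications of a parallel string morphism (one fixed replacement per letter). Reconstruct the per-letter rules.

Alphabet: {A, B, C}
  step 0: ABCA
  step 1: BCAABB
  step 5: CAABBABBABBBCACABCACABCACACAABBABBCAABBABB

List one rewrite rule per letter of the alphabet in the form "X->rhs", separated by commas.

A->B, B->CA, C->AB

  step 0 ⇒ step 1: ABCA ⇒ B·CA·AB·B
    A ↦ B
    B ↦ CA
    C ↦ AB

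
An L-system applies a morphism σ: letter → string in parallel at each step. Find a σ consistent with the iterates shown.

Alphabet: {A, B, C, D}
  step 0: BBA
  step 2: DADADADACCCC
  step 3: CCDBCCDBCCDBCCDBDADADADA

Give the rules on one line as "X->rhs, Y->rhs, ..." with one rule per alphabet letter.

A->DB, B->CC, C->DA, D->CC

  step 2 ⇒ step 3: DADADADACCCC ⇒ CC·DB·CC·DB·CC·DB·CC·DB·DA·DA·DA·DA
    A ↦ DB
    C ↦ DA
    D ↦ CC
    B ↦ CC  (constrained at step 0)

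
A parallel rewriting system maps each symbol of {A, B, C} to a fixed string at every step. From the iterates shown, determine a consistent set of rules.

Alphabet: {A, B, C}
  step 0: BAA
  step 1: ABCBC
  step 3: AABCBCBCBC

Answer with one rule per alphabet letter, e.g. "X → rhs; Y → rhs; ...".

  step 0 ⇒ step 1: BAA ⇒ A·BC·BC
    A ↦ BC
    B ↦ A
    C ↦ A  (constrained at step 1)

A->BC, B->A, C->A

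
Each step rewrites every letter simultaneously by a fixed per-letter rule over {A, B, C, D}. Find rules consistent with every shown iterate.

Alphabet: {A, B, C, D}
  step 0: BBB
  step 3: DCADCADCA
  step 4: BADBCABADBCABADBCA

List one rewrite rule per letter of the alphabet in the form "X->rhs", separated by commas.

A->CA, B->D, C->DB, D->BA

  step 3 ⇒ step 4: DCADCADCA ⇒ BA·DB·CA·BA·DB·CA·BA·DB·CA
    A ↦ CA
    C ↦ DB
    D ↦ BA
    B ↦ D  (constrained at step 0)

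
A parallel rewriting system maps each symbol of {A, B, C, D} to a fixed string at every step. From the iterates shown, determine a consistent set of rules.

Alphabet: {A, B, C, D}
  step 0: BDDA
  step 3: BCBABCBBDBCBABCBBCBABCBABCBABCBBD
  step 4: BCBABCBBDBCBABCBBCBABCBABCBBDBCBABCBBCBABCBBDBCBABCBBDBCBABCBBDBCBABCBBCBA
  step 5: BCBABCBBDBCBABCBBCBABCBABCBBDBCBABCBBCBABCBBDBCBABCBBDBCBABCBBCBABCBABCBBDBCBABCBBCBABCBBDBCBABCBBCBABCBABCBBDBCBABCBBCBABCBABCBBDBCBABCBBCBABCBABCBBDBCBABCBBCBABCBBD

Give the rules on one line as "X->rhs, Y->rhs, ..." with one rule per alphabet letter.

A->BD, B->BCB, C->A, D->A

  step 4 ⇒ step 5: BCBABCBBDBCBABCBBCBABCBABCBBDBCBABCBBCBABCBBDBCBABCBBDBCBABCBBDBCBABCBBCBA ⇒ BCB·A·BCB·BD·BCB·A·BCB·BCB·A·BCB·A·BCB·BD·BCB·A·BCB·BCB·A·BCB·BD·BCB·A·BCB·BD·BCB·A·BCB·BCB·A·BCB·A·BCB·BD·BCB·A·BCB·BCB·A·BCB·BD·BCB·A·BCB·BCB·A·BCB·A·BCB·BD·BCB·A·BCB·BCB·A·BCB·A·BCB·BD·BCB·A·BCB·BCB·A·BCB·A·BCB·BD·BCB·A·BCB·BCB·A·BCB·BD
    A ↦ BD
    B ↦ BCB
    C ↦ A
    D ↦ A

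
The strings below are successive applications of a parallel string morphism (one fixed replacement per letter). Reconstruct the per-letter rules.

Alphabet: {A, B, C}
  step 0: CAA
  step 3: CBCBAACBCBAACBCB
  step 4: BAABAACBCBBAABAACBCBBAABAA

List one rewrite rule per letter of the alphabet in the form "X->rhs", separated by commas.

  step 3 ⇒ step 4: CBCBAACBCBAACBCB ⇒ B·AA·B·AA·CB·CB·B·AA·B·AA·CB·CB·B·AA·B·AA
    A ↦ CB
    B ↦ AA
    C ↦ B

A->CB, B->AA, C->B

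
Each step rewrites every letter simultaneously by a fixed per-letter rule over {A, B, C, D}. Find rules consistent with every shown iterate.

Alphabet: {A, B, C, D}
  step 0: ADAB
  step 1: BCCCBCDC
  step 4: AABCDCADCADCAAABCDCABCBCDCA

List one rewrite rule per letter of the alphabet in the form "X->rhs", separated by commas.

  step 0 ⇒ step 1: ADAB ⇒ BC·CC·BC·DC
    A ↦ BC
    B ↦ DC
    D ↦ CC
    C ↦ A  (constrained at step 1)

A->BC, B->DC, C->A, D->CC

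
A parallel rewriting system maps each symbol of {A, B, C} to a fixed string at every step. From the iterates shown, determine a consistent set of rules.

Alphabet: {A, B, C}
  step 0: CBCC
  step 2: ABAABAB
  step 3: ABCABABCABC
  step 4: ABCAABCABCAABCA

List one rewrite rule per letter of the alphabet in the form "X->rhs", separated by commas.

  step 3 ⇒ step 4: ABCABABCABC ⇒ AB·C·A·AB·C·AB·C·A·AB·C·A
    A ↦ AB
    B ↦ C
    C ↦ A

A->AB, B->C, C->A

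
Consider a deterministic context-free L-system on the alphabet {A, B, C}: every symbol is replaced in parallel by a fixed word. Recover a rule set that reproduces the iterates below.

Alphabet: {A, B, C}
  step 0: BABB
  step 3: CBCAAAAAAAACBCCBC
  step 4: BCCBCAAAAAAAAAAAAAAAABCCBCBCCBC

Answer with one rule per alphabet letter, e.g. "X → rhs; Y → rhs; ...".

A->AA, B->C, C->BC

  step 3 ⇒ step 4: CBCAAAAAAAACBCCBC ⇒ BC·C·BC·AA·AA·AA·AA·AA·AA·AA·AA·BC·C·BC·BC·C·BC
    A ↦ AA
    B ↦ C
    C ↦ BC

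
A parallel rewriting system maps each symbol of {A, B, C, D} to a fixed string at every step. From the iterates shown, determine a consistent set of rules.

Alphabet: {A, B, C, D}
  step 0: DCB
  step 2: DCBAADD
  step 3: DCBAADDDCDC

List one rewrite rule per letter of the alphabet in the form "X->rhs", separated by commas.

  step 2 ⇒ step 3: DCBAADD ⇒ DC·B·AA·D·D·DC·DC
    A ↦ D
    B ↦ AA
    C ↦ B
    D ↦ DC

A->D, B->AA, C->B, D->DC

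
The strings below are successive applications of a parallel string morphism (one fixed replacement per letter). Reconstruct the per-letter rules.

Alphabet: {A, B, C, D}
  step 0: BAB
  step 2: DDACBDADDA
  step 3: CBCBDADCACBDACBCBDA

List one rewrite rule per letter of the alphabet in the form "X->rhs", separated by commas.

A->DA, B->CA, C->D, D->CB

  step 2 ⇒ step 3: DDACBDADDA ⇒ CB·CB·DA·D·CA·CB·DA·CB·CB·DA
    A ↦ DA
    B ↦ CA
    C ↦ D
    D ↦ CB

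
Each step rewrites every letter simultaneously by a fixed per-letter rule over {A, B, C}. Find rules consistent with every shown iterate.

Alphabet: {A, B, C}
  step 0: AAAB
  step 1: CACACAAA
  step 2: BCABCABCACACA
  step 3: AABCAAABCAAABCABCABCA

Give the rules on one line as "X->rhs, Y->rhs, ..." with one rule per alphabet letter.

  step 2 ⇒ step 3: BCABCABCACACA ⇒ AA·B·CA·AA·B·CA·AA·B·CA·B·CA·B·CA
    A ↦ CA
    B ↦ AA
    C ↦ B

A->CA, B->AA, C->B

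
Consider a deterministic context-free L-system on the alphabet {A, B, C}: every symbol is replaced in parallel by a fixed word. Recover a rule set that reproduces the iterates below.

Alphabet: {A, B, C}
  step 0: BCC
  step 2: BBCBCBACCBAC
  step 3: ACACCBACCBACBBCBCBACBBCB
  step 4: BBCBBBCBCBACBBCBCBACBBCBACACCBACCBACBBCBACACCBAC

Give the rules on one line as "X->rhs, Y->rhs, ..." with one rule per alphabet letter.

  step 3 ⇒ step 4: ACACCBACCBACBBCBCBACBBCB ⇒ BB·CB·BB·CB·CB·AC·BB·CB·CB·AC·BB·CB·AC·AC·CB·AC·CB·AC·BB·CB·AC·AC·CB·AC
    A ↦ BB
    B ↦ AC
    C ↦ CB

A->BB, B->AC, C->CB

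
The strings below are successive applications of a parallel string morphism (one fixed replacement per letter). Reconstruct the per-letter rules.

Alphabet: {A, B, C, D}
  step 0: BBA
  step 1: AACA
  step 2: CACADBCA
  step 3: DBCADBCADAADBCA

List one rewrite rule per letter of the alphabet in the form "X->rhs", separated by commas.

  step 2 ⇒ step 3: CACADBCA ⇒ DB·CA·DB·CA·DA·A·DB·CA
    A ↦ CA
    B ↦ A
    C ↦ DB
    D ↦ DA

A->CA, B->A, C->DB, D->DA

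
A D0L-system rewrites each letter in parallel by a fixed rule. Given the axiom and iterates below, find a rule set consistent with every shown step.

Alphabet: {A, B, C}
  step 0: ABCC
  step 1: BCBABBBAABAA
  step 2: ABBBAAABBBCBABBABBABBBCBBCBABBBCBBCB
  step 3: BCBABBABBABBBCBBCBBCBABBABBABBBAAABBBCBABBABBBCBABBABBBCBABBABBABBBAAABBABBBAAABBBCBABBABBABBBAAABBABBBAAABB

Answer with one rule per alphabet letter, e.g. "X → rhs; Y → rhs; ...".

A->BCB, B->ABB, C->BAA

  step 2 ⇒ step 3: ABBBAAABBBCBABBABBABBBCBBCBABBBCBBCB ⇒ BCB·ABB·ABB·ABB·BCB·BCB·BCB·ABB·ABB·ABB·BAA·ABB·BCB·ABB·ABB·BCB·ABB·ABB·BCB·ABB·ABB·ABB·BAA·ABB·ABB·BAA·ABB·BCB·ABB·ABB·ABB·BAA·ABB·ABB·BAA·ABB
    A ↦ BCB
    B ↦ ABB
    C ↦ BAA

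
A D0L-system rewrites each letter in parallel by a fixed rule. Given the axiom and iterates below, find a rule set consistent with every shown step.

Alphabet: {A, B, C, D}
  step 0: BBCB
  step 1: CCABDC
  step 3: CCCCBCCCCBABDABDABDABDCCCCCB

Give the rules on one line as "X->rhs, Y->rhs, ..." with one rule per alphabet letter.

  step 0 ⇒ step 1: BBCB ⇒ C·C·ABD·C
    B ↦ C
    C ↦ ABD
    A ↦ C  (constrained at step 1)
    D ↦ CCB  (constrained at step 1)

A->C, B->C, C->ABD, D->CCB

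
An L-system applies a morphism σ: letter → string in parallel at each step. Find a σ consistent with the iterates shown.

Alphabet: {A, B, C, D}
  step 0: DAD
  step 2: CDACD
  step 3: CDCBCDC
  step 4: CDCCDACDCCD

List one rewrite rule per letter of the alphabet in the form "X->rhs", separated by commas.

A->B, B->A, C->CD, D->C

  step 3 ⇒ step 4: CDCBCDC ⇒ CD·C·CD·A·CD·C·CD
    B ↦ A
    C ↦ CD
    D ↦ C
  step 2 ⇒ step 3: CDACD ⇒ CD·C·B·CD·C
    A ↦ B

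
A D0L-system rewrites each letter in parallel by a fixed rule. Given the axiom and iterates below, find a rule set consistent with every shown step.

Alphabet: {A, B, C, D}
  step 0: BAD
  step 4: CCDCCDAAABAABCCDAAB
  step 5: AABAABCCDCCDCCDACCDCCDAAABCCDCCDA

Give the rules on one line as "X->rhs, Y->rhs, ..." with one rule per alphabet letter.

  step 4 ⇒ step 5: CCDCCDAAABAABCCDAAB ⇒ A·A·B·A·A·B·CCD·CCD·CCD·A·CCD·CCD·A·A·A·B·CCD·CCD·A
    A ↦ CCD
    B ↦ A
    C ↦ A
    D ↦ B

A->CCD, B->A, C->A, D->B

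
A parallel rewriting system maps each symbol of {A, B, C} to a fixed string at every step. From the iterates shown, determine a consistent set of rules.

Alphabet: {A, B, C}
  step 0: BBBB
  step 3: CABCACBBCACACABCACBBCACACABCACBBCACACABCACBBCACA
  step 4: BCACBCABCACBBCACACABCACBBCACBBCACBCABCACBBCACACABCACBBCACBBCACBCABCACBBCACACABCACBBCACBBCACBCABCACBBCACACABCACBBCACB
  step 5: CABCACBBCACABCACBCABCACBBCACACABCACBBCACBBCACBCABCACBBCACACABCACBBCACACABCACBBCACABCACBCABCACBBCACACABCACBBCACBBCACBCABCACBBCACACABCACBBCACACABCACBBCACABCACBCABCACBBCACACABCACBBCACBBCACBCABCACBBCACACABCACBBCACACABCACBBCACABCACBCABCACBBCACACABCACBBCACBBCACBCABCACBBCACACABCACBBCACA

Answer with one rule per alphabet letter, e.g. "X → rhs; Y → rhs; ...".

  step 4 ⇒ step 5: BCACBCABCACBBCACACABCACBBCACBBCACBCABCACBBCACACABCACBBCACBBCACBCABCACBBCACACABCACBBCACBBCACBCABCACBBCACACABCACBBCACB ⇒ CA·BCA·CB·BCA·CA·BCA·CB·CA·BCA·CB·BCA·CA·CA·BCA·CB·BCA·CB·BCA·CB·CA·BCA·CB·BCA·CA·CA·BCA·CB·BCA·CA·CA·BCA·CB·BCA·CA·BCA·CB·CA·BCA·CB·BCA·CA·CA·BCA·CB·BCA·CB·BCA·CB·CA·BCA·CB·BCA·CA·CA·BCA·CB·BCA·CA·CA·BCA·CB·BCA·CA·BCA·CB·CA·BCA·CB·BCA·CA·CA·BCA·CB·BCA·CB·BCA·CB·CA·BCA·CB·BCA·CA·CA·BCA·CB·BCA·CA·CA·BCA·CB·BCA·CA·BCA·CB·CA·BCA·CB·BCA·CA·CA·BCA·CB·BCA·CB·BCA·CB·CA·BCA·CB·BCA·CA·CA·BCA·CB·BCA·CA
    A ↦ CB
    B ↦ CA
    C ↦ BCA

A->CB, B->CA, C->BCA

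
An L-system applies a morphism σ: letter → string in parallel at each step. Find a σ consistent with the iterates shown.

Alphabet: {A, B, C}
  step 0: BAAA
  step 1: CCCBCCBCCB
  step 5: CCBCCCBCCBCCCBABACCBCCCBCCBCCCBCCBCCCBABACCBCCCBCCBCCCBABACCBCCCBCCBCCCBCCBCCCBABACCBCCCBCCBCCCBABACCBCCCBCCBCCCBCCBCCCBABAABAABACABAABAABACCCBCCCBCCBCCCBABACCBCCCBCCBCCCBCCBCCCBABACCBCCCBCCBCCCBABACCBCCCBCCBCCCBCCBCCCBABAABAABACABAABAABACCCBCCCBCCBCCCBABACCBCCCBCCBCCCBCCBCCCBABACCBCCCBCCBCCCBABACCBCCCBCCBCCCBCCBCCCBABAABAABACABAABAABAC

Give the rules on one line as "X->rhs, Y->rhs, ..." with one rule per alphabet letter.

  step 0 ⇒ step 1: BAAA ⇒ C·CCB·CCB·CCB
    A ↦ CCB
    B ↦ C
    C ↦ ABA  (constrained at step 1)

A->CCB, B->C, C->ABA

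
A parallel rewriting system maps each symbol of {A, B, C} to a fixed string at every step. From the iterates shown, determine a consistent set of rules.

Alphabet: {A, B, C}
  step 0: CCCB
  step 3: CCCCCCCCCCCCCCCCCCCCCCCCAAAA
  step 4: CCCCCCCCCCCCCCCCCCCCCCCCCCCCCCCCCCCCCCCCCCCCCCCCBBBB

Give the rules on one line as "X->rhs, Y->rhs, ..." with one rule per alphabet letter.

  step 3 ⇒ step 4: CCCCCCCCCCCCCCCCCCCCCCCCAAAA ⇒ CC·CC·CC·CC·CC·CC·CC·CC·CC·CC·CC·CC·CC·CC·CC·CC·CC·CC·CC·CC·CC·CC·CC·CC·B·B·B·B
    A ↦ B
    C ↦ CC
    B ↦ AA  (constrained at step 0)

A->B, B->AA, C->CC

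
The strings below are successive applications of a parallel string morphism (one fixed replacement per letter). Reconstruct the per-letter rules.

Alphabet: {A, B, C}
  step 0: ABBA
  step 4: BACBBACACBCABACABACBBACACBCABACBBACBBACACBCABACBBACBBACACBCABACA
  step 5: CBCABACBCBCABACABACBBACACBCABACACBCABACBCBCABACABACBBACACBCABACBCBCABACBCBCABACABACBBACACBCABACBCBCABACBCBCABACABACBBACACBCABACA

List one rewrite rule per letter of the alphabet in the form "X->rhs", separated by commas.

  step 4 ⇒ step 5: BACBBACACBCABACABACBBACACBCABACBBACBBACACBCABACBBACBBACACBCABACA ⇒ CB·CA·BA·CB·CB·CA·BA·CA·BA·CB·BA·CA·CB·CA·BA·CA·CB·CA·BA·CB·CB·CA·BA·CA·BA·CB·BA·CA·CB·CA·BA·CB·CB·CA·BA·CB·CB·CA·BA·CA·BA·CB·BA·CA·CB·CA·BA·CB·CB·CA·BA·CB·CB·CA·BA·CA·BA·CB·BA·CA·CB·CA·BA·CA
    A ↦ CA
    B ↦ CB
    C ↦ BA

A->CA, B->CB, C->BA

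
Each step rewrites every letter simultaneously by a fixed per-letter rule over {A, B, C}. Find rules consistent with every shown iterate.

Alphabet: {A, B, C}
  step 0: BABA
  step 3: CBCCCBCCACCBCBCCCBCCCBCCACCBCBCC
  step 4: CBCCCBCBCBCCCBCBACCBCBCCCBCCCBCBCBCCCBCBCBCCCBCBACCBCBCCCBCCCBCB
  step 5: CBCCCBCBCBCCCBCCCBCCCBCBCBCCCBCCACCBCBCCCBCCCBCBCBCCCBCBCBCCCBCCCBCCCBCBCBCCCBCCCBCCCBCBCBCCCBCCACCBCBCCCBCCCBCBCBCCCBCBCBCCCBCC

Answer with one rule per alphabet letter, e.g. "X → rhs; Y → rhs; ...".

A->AC, B->CC, C->CB

  step 4 ⇒ step 5: CBCCCBCBCBCCCBCBACCBCBCCCBCCCBCBCBCCCBCBCBCCCBCBACCBCBCCCBCCCBCB ⇒ CB·CC·CB·CB·CB·CC·CB·CC·CB·CC·CB·CB·CB·CC·CB·CC·AC·CB·CB·CC·CB·CC·CB·CB·CB·CC·CB·CB·CB·CC·CB·CC·CB·CC·CB·CB·CB·CC·CB·CC·CB·CC·CB·CB·CB·CC·CB·CC·AC·CB·CB·CC·CB·CC·CB·CB·CB·CC·CB·CB·CB·CC·CB·CC
    A ↦ AC
    B ↦ CC
    C ↦ CB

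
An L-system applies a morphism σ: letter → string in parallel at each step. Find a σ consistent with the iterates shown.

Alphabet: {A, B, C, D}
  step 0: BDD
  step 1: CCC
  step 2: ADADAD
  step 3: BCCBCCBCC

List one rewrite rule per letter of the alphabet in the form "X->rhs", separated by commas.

  step 2 ⇒ step 3: ADADAD ⇒ BC·C·BC·C·BC·C
    A ↦ BC
    D ↦ C
  step 0 ⇒ step 1: BDD ⇒ C·C·C
    B ↦ C
  step 1 ⇒ step 2: CCC ⇒ AD·AD·AD
    C ↦ AD

A->BC, B->C, C->AD, D->C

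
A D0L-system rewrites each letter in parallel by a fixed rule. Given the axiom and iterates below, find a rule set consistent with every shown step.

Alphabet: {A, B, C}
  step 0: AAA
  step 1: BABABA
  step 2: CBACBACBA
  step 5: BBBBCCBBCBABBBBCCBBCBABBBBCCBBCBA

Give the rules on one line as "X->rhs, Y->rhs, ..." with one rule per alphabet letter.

  step 1 ⇒ step 2: BABABA ⇒ C·BA·C·BA·C·BA
    A ↦ BA
    B ↦ C
    C ↦ BB  (constrained at step 2)

A->BA, B->C, C->BB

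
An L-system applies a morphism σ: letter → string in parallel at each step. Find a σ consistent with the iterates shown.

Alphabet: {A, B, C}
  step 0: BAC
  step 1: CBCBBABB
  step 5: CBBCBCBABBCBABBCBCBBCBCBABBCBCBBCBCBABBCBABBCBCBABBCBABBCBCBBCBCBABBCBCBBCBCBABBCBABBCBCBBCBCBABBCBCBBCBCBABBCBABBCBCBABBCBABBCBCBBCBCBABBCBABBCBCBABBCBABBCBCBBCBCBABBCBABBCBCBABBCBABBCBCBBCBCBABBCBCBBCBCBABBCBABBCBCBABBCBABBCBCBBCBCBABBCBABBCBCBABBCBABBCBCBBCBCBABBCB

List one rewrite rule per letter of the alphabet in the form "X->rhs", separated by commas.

A->CBB, B->CB, C->ABB

  step 0 ⇒ step 1: BAC ⇒ CB·CBB·ABB
    A ↦ CBB
    B ↦ CB
    C ↦ ABB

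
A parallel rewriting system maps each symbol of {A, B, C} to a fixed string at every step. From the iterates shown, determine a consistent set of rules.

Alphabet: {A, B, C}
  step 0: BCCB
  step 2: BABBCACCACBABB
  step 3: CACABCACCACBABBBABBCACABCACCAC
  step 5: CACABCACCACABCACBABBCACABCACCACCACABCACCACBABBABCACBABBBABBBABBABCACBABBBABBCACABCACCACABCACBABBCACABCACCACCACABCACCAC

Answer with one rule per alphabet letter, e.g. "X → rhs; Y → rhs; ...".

A->AB, B->CAC, C->B

  step 2 ⇒ step 3: BABBCACCACBABB ⇒ CAC·AB·CAC·CAC·B·AB·B·B·AB·B·CAC·AB·CAC·CAC
    A ↦ AB
    B ↦ CAC
    C ↦ B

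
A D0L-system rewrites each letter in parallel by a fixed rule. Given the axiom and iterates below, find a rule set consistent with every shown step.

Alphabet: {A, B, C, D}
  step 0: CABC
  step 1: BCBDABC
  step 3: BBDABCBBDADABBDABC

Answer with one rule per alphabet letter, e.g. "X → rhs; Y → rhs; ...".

A->B, B->DA, C->BC, D->B

  step 0 ⇒ step 1: CABC ⇒ BC·B·DA·BC
    A ↦ B
    B ↦ DA
    C ↦ BC
    D ↦ B  (constrained at step 1)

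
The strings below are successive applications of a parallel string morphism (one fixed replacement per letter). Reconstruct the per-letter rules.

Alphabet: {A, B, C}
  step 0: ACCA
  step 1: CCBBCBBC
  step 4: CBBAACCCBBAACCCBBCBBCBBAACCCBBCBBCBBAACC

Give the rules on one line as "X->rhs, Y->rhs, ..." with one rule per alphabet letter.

  step 0 ⇒ step 1: ACCA ⇒ C·CBB·CBB·C
    A ↦ C
    C ↦ CBB
    B ↦ A  (constrained at step 1)

A->C, B->A, C->CBB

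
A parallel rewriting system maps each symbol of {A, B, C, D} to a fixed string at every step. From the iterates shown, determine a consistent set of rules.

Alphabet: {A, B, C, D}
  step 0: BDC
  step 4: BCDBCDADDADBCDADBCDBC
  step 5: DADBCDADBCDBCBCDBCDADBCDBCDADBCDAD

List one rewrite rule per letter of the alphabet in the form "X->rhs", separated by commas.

  step 4 ⇒ step 5: BCDBCDADDADBCDADBCDBC ⇒ DA·D·BC·DA·D·BC·D·BC·BC·D·BC·DA·D·BC·D·BC·DA·D·BC·DA·D
    A ↦ D
    B ↦ DA
    C ↦ D
    D ↦ BC

A->D, B->DA, C->D, D->BC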